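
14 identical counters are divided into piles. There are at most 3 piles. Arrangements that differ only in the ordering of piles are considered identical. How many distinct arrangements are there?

They are:
14
13,1
12,2
12,1,1
11,3
11,2,1
10,4
10,3,1
10,2,2
9,5
9,4,1
9,3,2
8,6
8,5,1
8,4,2
8,3,3
7,7
7,6,1
7,5,2
7,4,3
6,6,2
6,5,3
6,4,4
5,5,4

24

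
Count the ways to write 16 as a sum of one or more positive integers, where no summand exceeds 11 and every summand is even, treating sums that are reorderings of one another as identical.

18

The partitions of 16 that satisfy the conditions:
10,6
10,4,2
10,2,2,2
8,8
8,6,2
8,4,4
8,4,2,2
8,2,2,2,2
6,6,4
6,6,2,2
6,4,4,2
6,4,2,2,2
6,2,2,2,2,2
4,4,4,4
4,4,4,2,2
4,4,2,2,2,2
4,2,2,2,2,2,2
2,2,2,2,2,2,2,2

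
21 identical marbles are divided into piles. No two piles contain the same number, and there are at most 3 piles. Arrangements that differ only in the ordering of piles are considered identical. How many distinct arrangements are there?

38

A partial list (first 12 by largest part):
21
20,1
19,2
18,3
18,2,1
17,4
17,3,1
16,5
16,4,1
16,3,2
15,6
15,5,1
…and 26 more, for 38 total.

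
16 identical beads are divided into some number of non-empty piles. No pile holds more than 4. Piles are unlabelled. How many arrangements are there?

A partial list (first 12 by largest part):
4+4+4+4
4+4+4+3+1
4+4+4+2+2
4+4+4+2+1+1
4+4+4+1+1+1+1
4+4+3+3+2
4+4+3+3+1+1
4+4+3+2+2+1
4+4+3+2+1+1+1
4+4+3+1+1+1+1+1
4+4+2+2+2+2
4+4+2+2+2+1+1
…and 52 more, for 64 total.

64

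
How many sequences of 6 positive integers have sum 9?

Equivalently, choose which 5 of the 8 gaps become plus signs: C(8,5) = 56.

56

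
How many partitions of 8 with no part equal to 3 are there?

Enumerating:
8
1,7
2,6
1,1,6
1,2,5
1,1,1,5
4,4
2,2,4
1,1,2,4
1,1,1,1,4
2,2,2,2
1,1,2,2,2
1,1,1,1,2,2
1,1,1,1,1,1,2
1,1,1,1,1,1,1,1
Counting gives 15.

15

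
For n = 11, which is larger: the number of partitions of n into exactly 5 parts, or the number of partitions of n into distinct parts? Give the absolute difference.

Partitions of 11 into exactly 5 parts: 10.
Partitions of 11 into distinct parts: 12.
|10 − 12| = 2.

2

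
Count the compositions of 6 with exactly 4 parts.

10

A composition of 6 into 4 positive parts is chosen by placing 3 dividers among the 5 gaps between 6 units: C(5,3) = 10.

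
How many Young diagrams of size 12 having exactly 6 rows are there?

11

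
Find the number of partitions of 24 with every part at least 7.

10

The partitions of 24 that satisfy the conditions:
24
7, 17
8, 16
9, 15
10, 14
11, 13
12, 12
7, 7, 10
7, 8, 9
8, 8, 8
That's 10 in total.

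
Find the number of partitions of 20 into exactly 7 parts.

82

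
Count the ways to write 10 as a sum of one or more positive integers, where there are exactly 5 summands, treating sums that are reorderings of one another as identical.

7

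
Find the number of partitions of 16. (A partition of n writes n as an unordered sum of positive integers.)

Enumerating by decreasing first part gives 231 partitions in all.

231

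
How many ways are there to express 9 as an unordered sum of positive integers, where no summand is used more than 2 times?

16

Listing the qualifying partitions of 9:
9
8+1
7+2
7+1+1
6+3
6+2+1
5+4
5+3+1
5+2+2
5+2+1+1
4+4+1
4+3+2
4+3+1+1
4+2+2+1
3+3+2+1
3+2+2+1+1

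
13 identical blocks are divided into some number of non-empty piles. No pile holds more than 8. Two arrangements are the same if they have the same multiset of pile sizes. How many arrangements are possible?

There are 89 such partitions.

89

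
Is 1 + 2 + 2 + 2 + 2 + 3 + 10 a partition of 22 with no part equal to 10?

The parts sum to 22, and the condition 'no summand equals 10' is violated.

No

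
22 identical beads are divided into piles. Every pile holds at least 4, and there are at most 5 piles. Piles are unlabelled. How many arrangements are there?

34

There are too many to list fully; the first 12 (by largest part) are:
22
4,18
5,17
6,16
7,15
8,14
4,4,14
9,13
4,5,13
10,12
4,6,12
5,5,12
…and 22 more, for 34 total.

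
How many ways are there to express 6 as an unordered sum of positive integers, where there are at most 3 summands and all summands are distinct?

Enumerating:
6
1+5
2+4
1+2+3
Counting gives 4.

4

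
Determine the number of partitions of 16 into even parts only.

They are:
16
2 + 14
4 + 12
2 + 2 + 12
6 + 10
2 + 4 + 10
2 + 2 + 2 + 10
8 + 8
2 + 6 + 8
4 + 4 + 8
2 + 2 + 4 + 8
2 + 2 + 2 + 2 + 8
4 + 6 + 6
2 + 2 + 6 + 6
2 + 4 + 4 + 6
2 + 2 + 2 + 4 + 6
2 + 2 + 2 + 2 + 2 + 6
4 + 4 + 4 + 4
2 + 2 + 4 + 4 + 4
2 + 2 + 2 + 2 + 4 + 4
2 + 2 + 2 + 2 + 2 + 2 + 4
2 + 2 + 2 + 2 + 2 + 2 + 2 + 2

22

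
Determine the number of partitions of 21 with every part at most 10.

653

There are 653 such partitions.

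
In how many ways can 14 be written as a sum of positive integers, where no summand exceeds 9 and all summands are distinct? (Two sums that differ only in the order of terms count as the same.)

15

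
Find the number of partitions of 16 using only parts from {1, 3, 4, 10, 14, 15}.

23

The partitions of 16 that satisfy the conditions:
1,15
1,1,14
1,1,4,10
3,3,10
1,1,1,3,10
1,1,1,1,1,1,10
4,4,4,4
1,3,4,4,4
1,1,1,1,4,4,4
1,1,3,3,4,4
1,1,1,1,1,3,4,4
1,1,1,1,1,1,1,1,4,4
3,3,3,3,4
1,1,1,3,3,3,4
1,1,1,1,1,1,3,3,4
1,1,1,1,1,1,1,1,1,3,4
1,1,1,1,1,1,1,1,1,1,1,1,4
1,3,3,3,3,3
1,1,1,1,3,3,3,3
1,1,1,1,1,1,1,3,3,3
1,1,1,1,1,1,1,1,1,1,3,3
1,1,1,1,1,1,1,1,1,1,1,1,1,3
1,1,1,1,1,1,1,1,1,1,1,1,1,1,1,1
That's 23 in total.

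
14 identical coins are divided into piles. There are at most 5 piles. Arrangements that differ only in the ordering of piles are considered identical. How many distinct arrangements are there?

There are too many to list fully; the first 12 (by largest part) are:
14
13 + 1
12 + 2
12 + 1 + 1
11 + 3
11 + 2 + 1
11 + 1 + 1 + 1
10 + 4
10 + 3 + 1
10 + 2 + 2
10 + 2 + 1 + 1
10 + 1 + 1 + 1 + 1
…and 58 more, for 70 total.

70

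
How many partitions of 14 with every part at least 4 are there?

The partitions of 14 that satisfy the conditions:
14
4, 10
5, 9
6, 8
7, 7
4, 4, 6
4, 5, 5

7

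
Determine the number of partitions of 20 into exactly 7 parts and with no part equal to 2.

Listing the qualifying partitions of 20:
1+1+1+1+1+1+14
1+1+1+1+1+3+12
1+1+1+1+1+4+11
1+1+1+1+1+5+10
1+1+1+1+3+3+10
1+1+1+1+1+6+9
1+1+1+1+3+4+9
1+1+1+1+1+7+8
1+1+1+1+3+5+8
1+1+1+1+4+4+8
1+1+1+3+3+3+8
1+1+1+1+3+6+7
1+1+1+1+4+5+7
1+1+1+3+3+4+7
1+1+1+1+4+6+6
1+1+1+1+5+5+6
1+1+1+3+3+5+6
1+1+1+3+4+4+6
1+1+3+3+3+3+6
1+1+1+3+4+5+5
1+1+1+4+4+4+5
1+1+3+3+3+4+5
1+1+3+3+4+4+4
1+3+3+3+3+3+4
That's 24 in total.

24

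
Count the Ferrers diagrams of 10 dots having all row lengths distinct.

Enumerating:
10
1, 9
2, 8
3, 7
1, 2, 7
4, 6
1, 3, 6
1, 4, 5
2, 3, 5
1, 2, 3, 4
That's 10 in total.

10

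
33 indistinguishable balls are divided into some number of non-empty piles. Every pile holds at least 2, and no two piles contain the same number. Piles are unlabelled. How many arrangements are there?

Enumerating by decreasing first part gives 239 partitions in all.

239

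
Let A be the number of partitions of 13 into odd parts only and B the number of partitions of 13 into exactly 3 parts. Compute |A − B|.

4

Partitions of 13 into odd parts only: 18.
Partitions of 13 into exactly 3 parts: 14.
|18 − 14| = 4.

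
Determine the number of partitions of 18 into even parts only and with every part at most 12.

A partial list (first 12 by largest part):
12,6
12,4,2
12,2,2,2
10,8
10,6,2
10,4,4
10,4,2,2
10,2,2,2,2
8,8,2
8,6,4
8,6,2,2
8,4,4,2
…and 14 more, for 26 total.

26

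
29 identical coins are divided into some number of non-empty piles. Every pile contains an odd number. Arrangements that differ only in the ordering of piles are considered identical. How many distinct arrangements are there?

256

Enumerating by decreasing first part gives 256 partitions in all.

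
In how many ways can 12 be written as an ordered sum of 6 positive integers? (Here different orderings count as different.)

462

A composition of 12 into 6 positive parts is chosen by placing 5 dividers among the 11 gaps between 12 units: C(11,5) = 462.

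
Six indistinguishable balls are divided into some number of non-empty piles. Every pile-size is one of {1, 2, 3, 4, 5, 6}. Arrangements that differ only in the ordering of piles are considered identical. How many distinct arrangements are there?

11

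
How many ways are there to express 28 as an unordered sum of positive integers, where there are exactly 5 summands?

Enumerating by decreasing first part gives 291 partitions in all.

291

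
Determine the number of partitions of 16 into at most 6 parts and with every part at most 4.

13

The partitions of 16 that satisfy the conditions:
4+4+4+4
4+4+4+3+1
4+4+4+2+2
4+4+4+2+1+1
4+4+3+3+2
4+4+3+3+1+1
4+4+3+2+2+1
4+4+2+2+2+2
4+3+3+3+3
4+3+3+3+2+1
4+3+3+2+2+2
3+3+3+3+3+1
3+3+3+3+2+2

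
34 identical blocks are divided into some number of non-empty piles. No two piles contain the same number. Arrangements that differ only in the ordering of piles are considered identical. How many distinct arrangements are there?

Direct enumeration gives 512 partitions.

512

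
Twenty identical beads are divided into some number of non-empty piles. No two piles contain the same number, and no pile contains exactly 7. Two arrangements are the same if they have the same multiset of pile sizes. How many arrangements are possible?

A partial list (first 12 by largest part):
20
19, 1
18, 2
17, 3
17, 2, 1
16, 4
16, 3, 1
15, 5
15, 4, 1
15, 3, 2
14, 6
14, 5, 1
…and 38 more, for 50 total.

50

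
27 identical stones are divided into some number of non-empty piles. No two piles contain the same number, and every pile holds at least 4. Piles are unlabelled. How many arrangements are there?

36

A partial list (first 12 by largest part):
27
23+4
22+5
21+6
20+7
19+8
18+9
18+5+4
17+10
17+6+4
16+11
16+7+4
…and 24 more, for 36 total.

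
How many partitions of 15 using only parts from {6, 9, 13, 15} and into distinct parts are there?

They are:
15
9 + 6

2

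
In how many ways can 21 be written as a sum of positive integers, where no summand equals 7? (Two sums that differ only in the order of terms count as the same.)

657

Counting exhaustively, 657 partitions satisfy the conditions.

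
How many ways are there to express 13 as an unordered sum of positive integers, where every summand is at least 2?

24

The partitions of 13 that satisfy the conditions:
13
2,11
3,10
4,9
2,2,9
5,8
2,3,8
6,7
2,4,7
3,3,7
2,2,2,7
2,5,6
3,4,6
2,2,3,6
3,5,5
4,4,5
2,2,4,5
2,3,3,5
2,2,2,2,5
2,3,4,4
3,3,3,4
2,2,2,3,4
2,2,3,3,3
2,2,2,2,2,3
That's 24 in total.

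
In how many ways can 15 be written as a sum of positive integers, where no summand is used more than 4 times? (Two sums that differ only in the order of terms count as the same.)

Systematic enumeration (by largest part, then next-largest, …) yields 127.

127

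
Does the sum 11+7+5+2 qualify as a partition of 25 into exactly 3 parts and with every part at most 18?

No

The parts sum to 25, and the condition 'there are exactly 3 summands' is violated.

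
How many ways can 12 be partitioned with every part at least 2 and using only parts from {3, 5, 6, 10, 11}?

Listing the qualifying partitions of 12:
6,6
3,3,6
3,3,3,3

3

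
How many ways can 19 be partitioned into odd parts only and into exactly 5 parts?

13

The partitions of 19 that satisfy the conditions:
15 + 1 + 1 + 1 + 1
13 + 3 + 1 + 1 + 1
11 + 5 + 1 + 1 + 1
11 + 3 + 3 + 1 + 1
9 + 7 + 1 + 1 + 1
9 + 5 + 3 + 1 + 1
9 + 3 + 3 + 3 + 1
7 + 7 + 3 + 1 + 1
7 + 5 + 5 + 1 + 1
7 + 5 + 3 + 3 + 1
7 + 3 + 3 + 3 + 3
5 + 5 + 5 + 3 + 1
5 + 5 + 3 + 3 + 3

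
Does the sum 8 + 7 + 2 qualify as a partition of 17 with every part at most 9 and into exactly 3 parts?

The parts sum to 17, and the condition 'no summand exceeds 9' holds; the condition 'there are exactly 3 summands' holds.

Yes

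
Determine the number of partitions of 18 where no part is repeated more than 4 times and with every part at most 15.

There are 258 such partitions.

258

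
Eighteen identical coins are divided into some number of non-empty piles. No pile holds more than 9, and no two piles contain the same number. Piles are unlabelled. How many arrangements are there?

21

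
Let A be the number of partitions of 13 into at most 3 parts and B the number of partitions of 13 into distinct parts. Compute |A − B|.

3

Partitions of 13 into at most 3 parts: 21.
Partitions of 13 into distinct parts: 18.
|21 − 18| = 3.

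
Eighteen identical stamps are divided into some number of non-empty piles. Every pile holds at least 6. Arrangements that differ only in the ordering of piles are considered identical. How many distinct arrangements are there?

6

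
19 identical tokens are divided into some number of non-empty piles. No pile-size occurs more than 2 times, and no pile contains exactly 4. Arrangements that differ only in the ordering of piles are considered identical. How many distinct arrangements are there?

100

Counting exhaustively, 100 partitions satisfy the conditions.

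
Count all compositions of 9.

256

The number of compositions of n is 2^(n−1); here 2^8 = 256.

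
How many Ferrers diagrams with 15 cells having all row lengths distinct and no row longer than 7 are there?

8

They are:
2, 6, 7
3, 5, 7
1, 2, 5, 7
1, 3, 4, 7
4, 5, 6
1, 3, 5, 6
2, 3, 4, 6
1, 2, 3, 4, 5
Counting gives 8.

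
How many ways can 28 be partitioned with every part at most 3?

80

Counting exhaustively, 80 partitions satisfy the conditions.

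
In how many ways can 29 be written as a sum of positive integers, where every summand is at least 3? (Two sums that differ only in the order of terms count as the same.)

Enumerating by decreasing first part gives 273 partitions in all.

273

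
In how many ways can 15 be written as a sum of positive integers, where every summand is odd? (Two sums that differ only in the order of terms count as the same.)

There are too many to list fully; the first 12 (by largest part) are:
15
1 + 1 + 13
1 + 3 + 11
1 + 1 + 1 + 1 + 11
1 + 5 + 9
3 + 3 + 9
1 + 1 + 1 + 3 + 9
1 + 1 + 1 + 1 + 1 + 1 + 9
1 + 7 + 7
3 + 5 + 7
1 + 1 + 1 + 5 + 7
1 + 1 + 3 + 3 + 7
…and 15 more, for 27 total.

27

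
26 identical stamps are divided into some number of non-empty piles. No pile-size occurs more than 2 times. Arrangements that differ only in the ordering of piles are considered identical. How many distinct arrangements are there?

Counting exhaustively, 617 partitions satisfy the conditions.

617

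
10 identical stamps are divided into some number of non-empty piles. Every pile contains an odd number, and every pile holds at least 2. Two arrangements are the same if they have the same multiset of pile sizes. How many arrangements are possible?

2

Listing the qualifying partitions of 10:
7, 3
5, 5
That's 2 in total.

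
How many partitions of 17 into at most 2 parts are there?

They are:
17
16, 1
15, 2
14, 3
13, 4
12, 5
11, 6
10, 7
9, 8
That's 9 in total.

9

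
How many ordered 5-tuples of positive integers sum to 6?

5

A composition of 6 into 5 positive parts is chosen by placing 4 dividers among the 5 gaps between 6 units: C(5,4) = 5.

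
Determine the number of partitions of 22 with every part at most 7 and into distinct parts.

4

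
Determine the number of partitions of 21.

792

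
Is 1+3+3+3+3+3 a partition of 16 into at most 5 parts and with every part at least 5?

No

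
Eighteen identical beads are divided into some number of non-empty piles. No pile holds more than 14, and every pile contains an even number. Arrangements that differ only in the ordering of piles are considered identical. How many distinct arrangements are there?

28

There are too many to list fully; the first 12 (by largest part) are:
4+14
2+2+14
6+12
2+4+12
2+2+2+12
8+10
2+6+10
4+4+10
2+2+4+10
2+2+2+2+10
2+8+8
4+6+8
…and 16 more, for 28 total.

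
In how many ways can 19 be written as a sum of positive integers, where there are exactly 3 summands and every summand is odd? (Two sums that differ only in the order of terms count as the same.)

10

The partitions of 19 that satisfy the conditions:
1+1+17
1+3+15
1+5+13
3+3+13
1+7+11
3+5+11
1+9+9
3+7+9
5+5+9
5+7+7
That's 10 in total.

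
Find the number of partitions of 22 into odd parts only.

Enumerating by decreasing first part gives 89 partitions in all.

89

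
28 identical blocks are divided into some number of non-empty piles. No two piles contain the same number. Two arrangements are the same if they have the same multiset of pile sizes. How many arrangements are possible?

222

There are 222 such partitions.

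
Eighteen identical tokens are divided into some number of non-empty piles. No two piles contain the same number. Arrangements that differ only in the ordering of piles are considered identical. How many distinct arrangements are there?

A partial list (first 12 by largest part):
18
17,1
16,2
15,3
15,2,1
14,4
14,3,1
13,5
13,4,1
13,3,2
12,6
12,5,1
…and 34 more, for 46 total.

46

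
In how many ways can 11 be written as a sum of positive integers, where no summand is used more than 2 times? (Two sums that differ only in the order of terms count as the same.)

27

A partial list (first 12 by largest part):
11
1 + 10
2 + 9
1 + 1 + 9
3 + 8
1 + 2 + 8
4 + 7
1 + 3 + 7
2 + 2 + 7
1 + 1 + 2 + 7
5 + 6
1 + 4 + 6
…and 15 more, for 27 total.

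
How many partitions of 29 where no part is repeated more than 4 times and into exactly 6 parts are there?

Systematic enumeration (by largest part, then next-largest, …) yields 449.

449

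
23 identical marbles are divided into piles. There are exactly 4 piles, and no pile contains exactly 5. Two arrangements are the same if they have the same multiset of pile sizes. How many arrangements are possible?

67

A partial list (first 12 by largest part):
20, 1, 1, 1
19, 2, 1, 1
18, 3, 1, 1
18, 2, 2, 1
17, 4, 1, 1
17, 3, 2, 1
17, 2, 2, 2
16, 4, 2, 1
16, 3, 3, 1
16, 3, 2, 2
15, 6, 1, 1
15, 4, 3, 1
…and 55 more, for 67 total.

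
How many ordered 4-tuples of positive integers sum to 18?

680

Equivalently, choose which 3 of the 17 gaps become plus signs: C(17,3) = 680.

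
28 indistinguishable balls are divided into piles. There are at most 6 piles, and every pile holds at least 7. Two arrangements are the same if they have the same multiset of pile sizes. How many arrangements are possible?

18

They are:
28
7+21
8+20
9+19
10+18
11+17
12+16
13+15
14+14
7+7+14
7+8+13
7+9+12
8+8+12
7+10+11
8+9+11
8+10+10
9+9+10
7+7+7+7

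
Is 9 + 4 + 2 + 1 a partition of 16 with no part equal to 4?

The parts sum to 16, and the condition 'no summand equals 4' is violated.

No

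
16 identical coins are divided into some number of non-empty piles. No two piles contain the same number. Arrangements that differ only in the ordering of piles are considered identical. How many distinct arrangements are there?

32

A partial list (first 12 by largest part):
16
1 + 15
2 + 14
3 + 13
1 + 2 + 13
4 + 12
1 + 3 + 12
5 + 11
1 + 4 + 11
2 + 3 + 11
6 + 10
1 + 5 + 10
…and 20 more, for 32 total.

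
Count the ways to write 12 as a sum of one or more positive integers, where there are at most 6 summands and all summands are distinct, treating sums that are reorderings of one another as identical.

15

Listing the qualifying partitions of 12:
12
1,11
2,10
3,9
1,2,9
4,8
1,3,8
5,7
1,4,7
2,3,7
1,5,6
2,4,6
1,2,3,6
3,4,5
1,2,4,5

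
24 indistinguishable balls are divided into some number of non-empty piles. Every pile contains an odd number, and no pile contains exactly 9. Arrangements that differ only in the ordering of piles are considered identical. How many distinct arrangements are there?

95

Enumerating by decreasing first part gives 95 partitions in all.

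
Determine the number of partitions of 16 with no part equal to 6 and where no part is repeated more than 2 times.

There are too many to list fully; the first 12 (by largest part) are:
16
15,1
14,2
14,1,1
13,3
13,2,1
12,4
12,3,1
12,2,2
12,2,1,1
11,5
11,4,1
…and 55 more, for 67 total.

67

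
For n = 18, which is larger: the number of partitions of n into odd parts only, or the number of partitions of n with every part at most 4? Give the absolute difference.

38

Partitions of 18 into odd parts only: 46.
Partitions of 18 with every part at most 4: 84.
|46 − 84| = 38.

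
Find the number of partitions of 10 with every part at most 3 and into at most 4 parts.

2

Listing the qualifying partitions of 10:
3, 3, 3, 1
3, 3, 2, 2
Counting gives 2.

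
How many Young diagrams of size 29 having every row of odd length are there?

256

Direct enumeration gives 256 partitions.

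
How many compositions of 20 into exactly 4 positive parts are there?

969

By stars and bars with positive parts, the count is C(19,3) = 969.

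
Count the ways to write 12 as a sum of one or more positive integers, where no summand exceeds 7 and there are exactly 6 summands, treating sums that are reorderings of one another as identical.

11

They are:
7+1+1+1+1+1
6+2+1+1+1+1
5+3+1+1+1+1
5+2+2+1+1+1
4+4+1+1+1+1
4+3+2+1+1+1
4+2+2+2+1+1
3+3+3+1+1+1
3+3+2+2+1+1
3+2+2+2+2+1
2+2+2+2+2+2
Counting gives 11.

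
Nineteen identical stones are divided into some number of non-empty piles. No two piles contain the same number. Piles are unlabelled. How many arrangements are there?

54

A partial list (first 12 by largest part):
19
18+1
17+2
16+3
16+2+1
15+4
15+3+1
14+5
14+4+1
14+3+2
13+6
13+5+1
…and 42 more, for 54 total.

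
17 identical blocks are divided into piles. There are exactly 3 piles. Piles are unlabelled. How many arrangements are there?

The partitions of 17 that satisfy the conditions:
15,1,1
14,2,1
13,3,1
13,2,2
12,4,1
12,3,2
11,5,1
11,4,2
11,3,3
10,6,1
10,5,2
10,4,3
9,7,1
9,6,2
9,5,3
9,4,4
8,8,1
8,7,2
8,6,3
8,5,4
7,7,3
7,6,4
7,5,5
6,6,5
Counting gives 24.

24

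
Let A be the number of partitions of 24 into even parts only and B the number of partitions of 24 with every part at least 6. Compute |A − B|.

61

Partitions of 24 into even parts only: 77.
Partitions of 24 with every part at least 6: 16.
|77 − 16| = 61.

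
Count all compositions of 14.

8192

The number of compositions of n is 2^(n−1); here 2^13 = 8192.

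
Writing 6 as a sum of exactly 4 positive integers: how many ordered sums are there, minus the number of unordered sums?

Compositions: C(5,3) = 10.
Unordered (partitions into 4 parts): 2.
Difference: 10 − 2 = 8.

8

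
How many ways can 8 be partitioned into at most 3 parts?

Listing the qualifying partitions of 8:
8
7 + 1
6 + 2
6 + 1 + 1
5 + 3
5 + 2 + 1
4 + 4
4 + 3 + 1
4 + 2 + 2
3 + 3 + 2
That's 10 in total.

10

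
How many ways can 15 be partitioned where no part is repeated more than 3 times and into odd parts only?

13

Enumerating:
15
13, 1, 1
11, 3, 1
9, 5, 1
9, 3, 3
9, 3, 1, 1, 1
7, 7, 1
7, 5, 3
7, 5, 1, 1, 1
7, 3, 3, 1, 1
5, 5, 5
5, 5, 3, 1, 1
5, 3, 3, 3, 1
That's 13 in total.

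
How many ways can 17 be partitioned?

Direct enumeration gives 297 partitions.

297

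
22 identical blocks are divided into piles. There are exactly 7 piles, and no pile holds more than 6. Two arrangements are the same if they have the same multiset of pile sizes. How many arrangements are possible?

There are too many to list fully; the first 12 (by largest part) are:
6+6+6+1+1+1+1
6+6+5+2+1+1+1
6+6+4+3+1+1+1
6+6+4+2+2+1+1
6+6+3+3+2+1+1
6+6+3+2+2+2+1
6+6+2+2+2+2+2
6+5+5+3+1+1+1
6+5+5+2+2+1+1
6+5+4+4+1+1+1
6+5+4+3+2+1+1
6+5+4+2+2+2+1
…and 34 more, for 46 total.

46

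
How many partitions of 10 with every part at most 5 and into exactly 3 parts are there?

4

The partitions of 10 that satisfy the conditions:
5, 4, 1
5, 3, 2
4, 4, 2
4, 3, 3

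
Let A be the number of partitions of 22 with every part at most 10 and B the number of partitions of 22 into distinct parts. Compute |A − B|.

718

Partitions of 22 with every part at most 10: 807.
Partitions of 22 into distinct parts: 89.
|807 − 89| = 718.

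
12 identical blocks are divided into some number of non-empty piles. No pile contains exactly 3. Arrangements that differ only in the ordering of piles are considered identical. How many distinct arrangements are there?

47

There are too many to list fully; the first 12 (by largest part) are:
12
11+1
10+2
10+1+1
9+2+1
9+1+1+1
8+4
8+2+2
8+2+1+1
8+1+1+1+1
7+5
7+4+1
…and 35 more, for 47 total.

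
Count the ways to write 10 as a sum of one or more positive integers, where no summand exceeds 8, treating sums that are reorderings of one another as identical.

40

There are too many to list fully; the first 12 (by largest part) are:
2, 8
1, 1, 8
3, 7
1, 2, 7
1, 1, 1, 7
4, 6
1, 3, 6
2, 2, 6
1, 1, 2, 6
1, 1, 1, 1, 6
5, 5
1, 4, 5
…and 28 more, for 40 total.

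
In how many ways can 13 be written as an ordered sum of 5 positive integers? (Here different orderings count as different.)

495

A composition of 13 into 5 positive parts is chosen by placing 4 dividers among the 12 gaps between 13 units: C(12,4) = 495.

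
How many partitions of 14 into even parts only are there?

15

Enumerating:
14
12,2
10,4
10,2,2
8,6
8,4,2
8,2,2,2
6,6,2
6,4,4
6,4,2,2
6,2,2,2,2
4,4,4,2
4,4,2,2,2
4,2,2,2,2,2
2,2,2,2,2,2,2
Counting gives 15.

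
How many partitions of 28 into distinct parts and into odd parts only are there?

They are:
27, 1
25, 3
23, 5
21, 7
19, 9
19, 5, 3, 1
17, 11
17, 7, 3, 1
15, 13
15, 9, 3, 1
15, 7, 5, 1
13, 11, 3, 1
13, 9, 5, 1
13, 7, 5, 3
11, 9, 7, 1
11, 9, 5, 3
That's 16 in total.

16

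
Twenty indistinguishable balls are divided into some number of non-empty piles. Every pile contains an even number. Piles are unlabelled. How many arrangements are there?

42

There are too many to list fully; the first 12 (by largest part) are:
20
18, 2
16, 4
16, 2, 2
14, 6
14, 4, 2
14, 2, 2, 2
12, 8
12, 6, 2
12, 4, 4
12, 4, 2, 2
12, 2, 2, 2, 2
…and 30 more, for 42 total.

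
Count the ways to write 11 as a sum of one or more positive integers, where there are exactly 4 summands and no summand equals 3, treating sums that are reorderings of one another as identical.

The partitions of 11 that satisfy the conditions:
8+1+1+1
7+2+1+1
6+2+2+1
5+4+1+1
5+2+2+2
4+4+2+1

6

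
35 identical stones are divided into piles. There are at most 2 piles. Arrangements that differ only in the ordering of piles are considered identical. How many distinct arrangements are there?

18

They are:
35
34+1
33+2
32+3
31+4
30+5
29+6
28+7
27+8
26+9
25+10
24+11
23+12
22+13
21+14
20+15
19+16
18+17
That's 18 in total.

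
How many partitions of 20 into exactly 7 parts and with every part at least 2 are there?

Enumerating:
8, 2, 2, 2, 2, 2, 2
7, 3, 2, 2, 2, 2, 2
6, 4, 2, 2, 2, 2, 2
6, 3, 3, 2, 2, 2, 2
5, 5, 2, 2, 2, 2, 2
5, 4, 3, 2, 2, 2, 2
5, 3, 3, 3, 2, 2, 2
4, 4, 4, 2, 2, 2, 2
4, 4, 3, 3, 2, 2, 2
4, 3, 3, 3, 3, 2, 2
3, 3, 3, 3, 3, 3, 2

11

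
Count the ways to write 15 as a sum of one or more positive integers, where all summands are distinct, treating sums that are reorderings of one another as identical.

27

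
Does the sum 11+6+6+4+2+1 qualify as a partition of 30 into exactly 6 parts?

The parts sum to 30, and the condition 'there are exactly 6 summands' holds.

Yes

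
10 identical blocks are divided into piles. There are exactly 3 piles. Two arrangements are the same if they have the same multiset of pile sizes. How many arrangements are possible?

8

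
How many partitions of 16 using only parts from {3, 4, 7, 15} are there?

Enumerating:
7, 3, 3, 3
4, 4, 4, 4
4, 3, 3, 3, 3
That's 3 in total.

3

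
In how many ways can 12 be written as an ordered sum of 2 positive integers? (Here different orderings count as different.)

11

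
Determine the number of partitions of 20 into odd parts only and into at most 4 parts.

20

They are:
19, 1
17, 3
17, 1, 1, 1
15, 5
15, 3, 1, 1
13, 7
13, 5, 1, 1
13, 3, 3, 1
11, 9
11, 7, 1, 1
11, 5, 3, 1
11, 3, 3, 3
9, 9, 1, 1
9, 7, 3, 1
9, 5, 5, 1
9, 5, 3, 3
7, 7, 5, 1
7, 7, 3, 3
7, 5, 5, 3
5, 5, 5, 5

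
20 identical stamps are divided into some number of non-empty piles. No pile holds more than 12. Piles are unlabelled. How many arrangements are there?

582

Systematic enumeration (by largest part, then next-largest, …) yields 582.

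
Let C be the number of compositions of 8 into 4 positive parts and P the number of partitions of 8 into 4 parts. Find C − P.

30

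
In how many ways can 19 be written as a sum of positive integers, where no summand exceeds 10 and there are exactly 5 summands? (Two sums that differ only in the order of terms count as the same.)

58

There are too many to list fully; the first 12 (by largest part) are:
10+6+1+1+1
10+5+2+1+1
10+4+3+1+1
10+4+2+2+1
10+3+3+2+1
10+3+2+2+2
9+7+1+1+1
9+6+2+1+1
9+5+3+1+1
9+5+2+2+1
9+4+4+1+1
9+4+3+2+1
…and 46 more, for 58 total.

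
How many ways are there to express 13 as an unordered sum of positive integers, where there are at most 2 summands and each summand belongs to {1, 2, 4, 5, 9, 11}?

Enumerating:
11, 2
9, 4
That's 2 in total.

2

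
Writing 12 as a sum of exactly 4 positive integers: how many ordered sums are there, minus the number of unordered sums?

150

Compositions: C(11,3) = 165.
Unordered (partitions into 4 parts): 15.
Difference: 165 − 15 = 150.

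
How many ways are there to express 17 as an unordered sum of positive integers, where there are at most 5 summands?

A full systematic count gives 119.

119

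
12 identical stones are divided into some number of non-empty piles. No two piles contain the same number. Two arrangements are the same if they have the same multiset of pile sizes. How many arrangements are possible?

15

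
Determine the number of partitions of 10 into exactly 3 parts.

They are:
8,1,1
7,2,1
6,3,1
6,2,2
5,4,1
5,3,2
4,4,2
4,3,3
That's 8 in total.

8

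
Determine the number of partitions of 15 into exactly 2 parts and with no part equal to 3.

Listing the qualifying partitions of 15:
14,1
13,2
11,4
10,5
9,6
8,7

6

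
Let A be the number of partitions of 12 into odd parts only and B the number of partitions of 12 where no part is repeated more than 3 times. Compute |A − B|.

35

Partitions of 12 into odd parts only: 15.
Partitions of 12 where no part is repeated more than 3 times: 50.
|15 − 50| = 35.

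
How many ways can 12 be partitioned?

77

There are 77 such partitions.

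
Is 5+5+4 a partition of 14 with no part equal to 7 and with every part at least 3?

The parts sum to 14, and the condition 'no summand equals 7' holds; the condition 'every summand is at least 3' holds.

Yes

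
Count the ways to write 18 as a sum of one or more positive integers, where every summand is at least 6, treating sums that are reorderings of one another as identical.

Enumerating:
18
6 + 12
7 + 11
8 + 10
9 + 9
6 + 6 + 6
That's 6 in total.

6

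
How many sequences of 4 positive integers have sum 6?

10

Place 3 bars in the 5 internal gaps of a row of 6 dots: C(5,3) = 10.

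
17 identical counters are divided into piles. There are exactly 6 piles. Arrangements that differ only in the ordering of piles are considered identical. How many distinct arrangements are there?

44

There are too many to list fully; the first 12 (by largest part) are:
1, 1, 1, 1, 1, 12
1, 1, 1, 1, 2, 11
1, 1, 1, 1, 3, 10
1, 1, 1, 2, 2, 10
1, 1, 1, 1, 4, 9
1, 1, 1, 2, 3, 9
1, 1, 2, 2, 2, 9
1, 1, 1, 1, 5, 8
1, 1, 1, 2, 4, 8
1, 1, 1, 3, 3, 8
1, 1, 2, 2, 3, 8
1, 2, 2, 2, 2, 8
…and 32 more, for 44 total.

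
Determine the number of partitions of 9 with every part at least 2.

8

Listing the qualifying partitions of 9:
9
2,7
3,6
4,5
2,2,5
2,3,4
3,3,3
2,2,2,3
That's 8 in total.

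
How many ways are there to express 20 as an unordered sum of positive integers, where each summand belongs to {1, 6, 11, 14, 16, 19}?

Enumerating:
19, 1
16, 1, 1, 1, 1
14, 6
14, 1, 1, 1, 1, 1, 1
11, 6, 1, 1, 1
11, 1, 1, 1, 1, 1, 1, 1, 1, 1
6, 6, 6, 1, 1
6, 6, 1, 1, 1, 1, 1, 1, 1, 1
6, 1, 1, 1, 1, 1, 1, 1, 1, 1, 1, 1, 1, 1, 1
1, 1, 1, 1, 1, 1, 1, 1, 1, 1, 1, 1, 1, 1, 1, 1, 1, 1, 1, 1

10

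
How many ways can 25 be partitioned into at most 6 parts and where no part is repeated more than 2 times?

Direct enumeration gives 442 partitions.

442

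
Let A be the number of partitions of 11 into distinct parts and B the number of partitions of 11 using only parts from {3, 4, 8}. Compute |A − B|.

Partitions of 11 into distinct parts: 12.
Partitions of 11 using only parts from {3, 4, 8}: 2.
|12 − 2| = 10.

10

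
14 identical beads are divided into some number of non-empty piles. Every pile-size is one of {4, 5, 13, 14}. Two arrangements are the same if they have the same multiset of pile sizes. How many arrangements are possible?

The partitions of 14 that satisfy the conditions:
14
5+5+4
That's 2 in total.

2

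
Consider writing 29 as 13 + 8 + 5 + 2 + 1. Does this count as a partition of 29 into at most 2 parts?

No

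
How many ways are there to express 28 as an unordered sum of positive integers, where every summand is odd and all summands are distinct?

16

Enumerating:
27 + 1
25 + 3
23 + 5
21 + 7
19 + 9
19 + 5 + 3 + 1
17 + 11
17 + 7 + 3 + 1
15 + 13
15 + 9 + 3 + 1
15 + 7 + 5 + 1
13 + 11 + 3 + 1
13 + 9 + 5 + 1
13 + 7 + 5 + 3
11 + 9 + 7 + 1
11 + 9 + 5 + 3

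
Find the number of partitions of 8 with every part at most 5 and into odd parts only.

5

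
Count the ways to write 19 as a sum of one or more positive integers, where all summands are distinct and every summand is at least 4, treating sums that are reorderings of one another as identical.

The partitions of 19 that satisfy the conditions:
19
15, 4
14, 5
13, 6
12, 7
11, 8
10, 9
10, 5, 4
9, 6, 4
8, 7, 4
8, 6, 5
That's 11 in total.

11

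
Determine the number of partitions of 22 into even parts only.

56

A partial list (first 12 by largest part):
22
2+20
4+18
2+2+18
6+16
2+4+16
2+2+2+16
8+14
2+6+14
4+4+14
2+2+4+14
2+2+2+2+14
…and 44 more, for 56 total.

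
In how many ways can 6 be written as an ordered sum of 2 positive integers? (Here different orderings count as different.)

Equivalently, choose which 1 of the 5 gaps become plus signs: C(5,1) = 5.

5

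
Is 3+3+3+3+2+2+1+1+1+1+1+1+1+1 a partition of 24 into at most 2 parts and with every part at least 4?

The parts sum to 24, and the condition 'there are at most 2 summands' is violated.

No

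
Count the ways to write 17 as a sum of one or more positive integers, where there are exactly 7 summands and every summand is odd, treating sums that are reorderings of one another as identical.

The partitions of 17 that satisfy the conditions:
11,1,1,1,1,1,1
9,3,1,1,1,1,1
7,5,1,1,1,1,1
7,3,3,1,1,1,1
5,5,3,1,1,1,1
5,3,3,3,1,1,1
3,3,3,3,3,1,1
Counting gives 7.

7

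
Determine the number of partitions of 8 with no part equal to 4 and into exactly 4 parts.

Listing the qualifying partitions of 8:
5, 1, 1, 1
3, 3, 1, 1
3, 2, 2, 1
2, 2, 2, 2

4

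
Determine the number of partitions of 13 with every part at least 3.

Enumerating:
13
3,10
4,9
5,8
6,7
3,3,7
3,4,6
3,5,5
4,4,5
3,3,3,4
Counting gives 10.

10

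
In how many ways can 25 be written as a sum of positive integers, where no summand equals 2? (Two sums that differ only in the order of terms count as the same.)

703

A full systematic count gives 703.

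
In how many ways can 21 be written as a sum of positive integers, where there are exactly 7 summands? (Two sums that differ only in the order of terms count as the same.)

105

Systematic enumeration (by largest part, then next-largest, …) yields 105.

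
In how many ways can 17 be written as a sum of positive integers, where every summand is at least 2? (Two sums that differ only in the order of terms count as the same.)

66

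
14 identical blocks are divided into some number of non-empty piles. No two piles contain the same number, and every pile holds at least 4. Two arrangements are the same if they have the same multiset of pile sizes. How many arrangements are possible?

4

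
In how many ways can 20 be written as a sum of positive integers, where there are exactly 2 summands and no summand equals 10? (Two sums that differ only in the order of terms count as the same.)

They are:
1,19
2,18
3,17
4,16
5,15
6,14
7,13
8,12
9,11
Counting gives 9.

9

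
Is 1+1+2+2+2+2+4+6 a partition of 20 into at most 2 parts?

No

The parts sum to 20, and the condition 'there are at most 2 summands' is violated.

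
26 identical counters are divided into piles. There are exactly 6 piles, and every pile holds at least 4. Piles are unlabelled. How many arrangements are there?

2

Enumerating:
4, 4, 4, 4, 4, 6
4, 4, 4, 4, 5, 5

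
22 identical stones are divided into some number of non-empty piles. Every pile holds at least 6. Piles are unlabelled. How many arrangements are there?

They are:
22
6 + 16
7 + 15
8 + 14
9 + 13
10 + 12
11 + 11
6 + 6 + 10
6 + 7 + 9
6 + 8 + 8
7 + 7 + 8
That's 11 in total.

11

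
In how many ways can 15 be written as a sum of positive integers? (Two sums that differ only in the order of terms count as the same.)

176

Enumerating by decreasing first part gives 176 partitions in all.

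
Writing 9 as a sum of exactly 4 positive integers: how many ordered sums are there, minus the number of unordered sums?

Ordered (compositions into 4 parts): C(8,3) = 56.
Unordered (partitions into 4 parts): 6.
Difference: 56 − 6 = 50.

50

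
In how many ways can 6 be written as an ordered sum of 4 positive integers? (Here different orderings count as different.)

A composition of 6 into 4 positive parts is chosen by placing 3 dividers among the 5 gaps between 6 units: C(5,3) = 10.

10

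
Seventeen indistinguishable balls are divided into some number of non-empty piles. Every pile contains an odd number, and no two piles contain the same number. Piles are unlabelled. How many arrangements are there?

The partitions of 17 that satisfy the conditions:
17
1+3+13
1+5+11
1+7+9
3+5+9
Counting gives 5.

5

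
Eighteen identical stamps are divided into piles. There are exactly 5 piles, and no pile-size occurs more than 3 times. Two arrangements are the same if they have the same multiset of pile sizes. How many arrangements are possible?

There are too many to list fully; the first 12 (by largest part) are:
1+1+1+2+13
1+1+1+3+12
1+1+2+2+12
1+1+1+4+11
1+1+2+3+11
1+2+2+2+11
1+1+1+5+10
1+1+2+4+10
1+1+3+3+10
1+2+2+3+10
1+1+1+6+9
1+1+2+5+9
…and 41 more, for 53 total.

53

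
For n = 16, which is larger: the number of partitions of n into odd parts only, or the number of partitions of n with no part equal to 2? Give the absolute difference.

64

Partitions of 16 into odd parts only: 32.
Partitions of 16 with no part equal to 2: 96.
|32 − 96| = 64.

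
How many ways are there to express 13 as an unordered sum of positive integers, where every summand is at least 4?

Listing the qualifying partitions of 13:
13
9,4
8,5
7,6
5,4,4
That's 5 in total.

5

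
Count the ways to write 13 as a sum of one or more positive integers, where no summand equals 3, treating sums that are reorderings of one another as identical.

There are too many to list fully; the first 12 (by largest part) are:
13
12 + 1
11 + 2
11 + 1 + 1
10 + 2 + 1
10 + 1 + 1 + 1
9 + 4
9 + 2 + 2
9 + 2 + 1 + 1
9 + 1 + 1 + 1 + 1
8 + 5
8 + 4 + 1
…and 47 more, for 59 total.

59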